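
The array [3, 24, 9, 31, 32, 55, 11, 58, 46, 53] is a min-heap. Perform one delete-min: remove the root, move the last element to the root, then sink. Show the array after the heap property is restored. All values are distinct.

remove root 3; move last element 53 to root → [53, 24, 9, 31, 32, 55, 11, 58, 46]
53 vs smaller child 9 at index 2, swap → [9, 24, 53, 31, 32, 55, 11, 58, 46]
53 vs smaller child 11 at index 6, swap → [9, 24, 11, 31, 32, 55, 53, 58, 46]

[9, 24, 11, 31, 32, 55, 53, 58, 46]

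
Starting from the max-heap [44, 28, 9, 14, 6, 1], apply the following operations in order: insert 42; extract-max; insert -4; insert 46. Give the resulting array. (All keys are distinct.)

insert 42:
  append 42 at index 6 → [44, 28, 9, 14, 6, 1, 42]
  42 > parent 9 at index 2, swap → [44, 28, 42, 14, 6, 1, 9]
extract-max → returns 44:
  remove root 44; move last element 9 to root → [9, 28, 42, 14, 6, 1]
  9 vs larger child 42 at index 2, swap → [42, 28, 9, 14, 6, 1]
insert -4:
  append -4 at index 6 → [42, 28, 9, 14, 6, 1, -4] (no swap needed)
insert 46:
  append 46 at index 7 → [42, 28, 9, 14, 6, 1, -4, 46]
  46 > parent 14 at index 3, swap → [42, 28, 9, 46, 6, 1, -4, 14]
  46 > parent 28 at index 1, swap → [42, 46, 9, 28, 6, 1, -4, 14]
  46 > parent 42 at index 0, swap → [46, 42, 9, 28, 6, 1, -4, 14]

[46, 42, 9, 28, 6, 1, -4, 14]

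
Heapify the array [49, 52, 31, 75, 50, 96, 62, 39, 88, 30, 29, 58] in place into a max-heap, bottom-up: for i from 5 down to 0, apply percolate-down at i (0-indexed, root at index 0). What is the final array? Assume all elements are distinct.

sift down from index 5: already satisfies heap property
sift down from index 4: already satisfies heap property
sift down from index 3:
  75 vs larger child 88 at index 8, swap → [49, 52, 31, 88, 50, 96, 62, 39, 75, 30, 29, 58]
sift down from index 2:
  31 vs larger child 96 at index 5, swap → [49, 52, 96, 88, 50, 31, 62, 39, 75, 30, 29, 58]
  31 vs only child 58 at index 11, swap → [49, 52, 96, 88, 50, 58, 62, 39, 75, 30, 29, 31]
sift down from index 1:
  52 vs larger child 88 at index 3, swap → [49, 88, 96, 52, 50, 58, 62, 39, 75, 30, 29, 31]
  52 vs larger child 75 at index 8, swap → [49, 88, 96, 75, 50, 58, 62, 39, 52, 30, 29, 31]
sift down from index 0:
  49 vs larger child 96 at index 2, swap → [96, 88, 49, 75, 50, 58, 62, 39, 52, 30, 29, 31]
  49 vs larger child 62 at index 6, swap → [96, 88, 62, 75, 50, 58, 49, 39, 52, 30, 29, 31]

[96, 88, 62, 75, 50, 58, 49, 39, 52, 30, 29, 31]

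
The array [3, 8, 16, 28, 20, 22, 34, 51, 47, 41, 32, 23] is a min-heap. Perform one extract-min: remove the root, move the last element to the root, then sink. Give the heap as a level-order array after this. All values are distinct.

[8, 20, 16, 28, 23, 22, 34, 51, 47, 41, 32]

remove root 3; move last element 23 to root → [23, 8, 16, 28, 20, 22, 34, 51, 47, 41, 32]
23 vs smaller child 8 at index 1, swap → [8, 23, 16, 28, 20, 22, 34, 51, 47, 41, 32]
23 vs smaller child 20 at index 4, swap → [8, 20, 16, 28, 23, 22, 34, 51, 47, 41, 32]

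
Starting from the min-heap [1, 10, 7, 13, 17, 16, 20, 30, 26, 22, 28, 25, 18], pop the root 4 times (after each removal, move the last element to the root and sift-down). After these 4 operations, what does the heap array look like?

[16, 17, 18, 25, 22, 28, 20, 30, 26]

extract-min #1 returns 1:
  remove root 1; move last element 18 to root → [18, 10, 7, 13, 17, 16, 20, 30, 26, 22, 28, 25]
  18 vs smaller child 7 at index 2, swap → [7, 10, 18, 13, 17, 16, 20, 30, 26, 22, 28, 25]
  18 vs smaller child 16 at index 5, swap → [7, 10, 16, 13, 17, 18, 20, 30, 26, 22, 28, 25]
extract-min #2 returns 7:
  remove root 7; move last element 25 to root → [25, 10, 16, 13, 17, 18, 20, 30, 26, 22, 28]
  25 vs smaller child 10 at index 1, swap → [10, 25, 16, 13, 17, 18, 20, 30, 26, 22, 28]
  25 vs smaller child 13 at index 3, swap → [10, 13, 16, 25, 17, 18, 20, 30, 26, 22, 28]
extract-min #3 returns 10:
  remove root 10; move last element 28 to root → [28, 13, 16, 25, 17, 18, 20, 30, 26, 22]
  28 vs smaller child 13 at index 1, swap → [13, 28, 16, 25, 17, 18, 20, 30, 26, 22]
  28 vs smaller child 17 at index 4, swap → [13, 17, 16, 25, 28, 18, 20, 30, 26, 22]
  28 vs only child 22 at index 9, swap → [13, 17, 16, 25, 22, 18, 20, 30, 26, 28]
extract-min #4 returns 13:
  remove root 13; move last element 28 to root → [28, 17, 16, 25, 22, 18, 20, 30, 26]
  28 vs smaller child 16 at index 2, swap → [16, 17, 28, 25, 22, 18, 20, 30, 26]
  28 vs smaller child 18 at index 5, swap → [16, 17, 18, 25, 22, 28, 20, 30, 26]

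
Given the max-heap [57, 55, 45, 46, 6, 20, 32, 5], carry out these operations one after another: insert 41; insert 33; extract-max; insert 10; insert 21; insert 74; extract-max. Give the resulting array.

insert 41:
  append 41 at index 8 → [57, 55, 45, 46, 6, 20, 32, 5, 41] (no swap needed)
insert 33:
  append 33 at index 9 → [57, 55, 45, 46, 6, 20, 32, 5, 41, 33]
  33 > parent 6 at index 4, swap → [57, 55, 45, 46, 33, 20, 32, 5, 41, 6]
extract-max → returns 57:
  remove root 57; move last element 6 to root → [6, 55, 45, 46, 33, 20, 32, 5, 41]
  6 vs larger child 55 at index 1, swap → [55, 6, 45, 46, 33, 20, 32, 5, 41]
  6 vs larger child 46 at index 3, swap → [55, 46, 45, 6, 33, 20, 32, 5, 41]
  6 vs larger child 41 at index 8, swap → [55, 46, 45, 41, 33, 20, 32, 5, 6]
insert 10:
  append 10 at index 9 → [55, 46, 45, 41, 33, 20, 32, 5, 6, 10] (no swap needed)
insert 21:
  append 21 at index 10 → [55, 46, 45, 41, 33, 20, 32, 5, 6, 10, 21] (no swap needed)
insert 74:
  append 74 at index 11 → [55, 46, 45, 41, 33, 20, 32, 5, 6, 10, 21, 74]
  74 > parent 20 at index 5, swap → [55, 46, 45, 41, 33, 74, 32, 5, 6, 10, 21, 20]
  74 > parent 45 at index 2, swap → [55, 46, 74, 41, 33, 45, 32, 5, 6, 10, 21, 20]
  74 > parent 55 at index 0, swap → [74, 46, 55, 41, 33, 45, 32, 5, 6, 10, 21, 20]
extract-max → returns 74:
  remove root 74; move last element 20 to root → [20, 46, 55, 41, 33, 45, 32, 5, 6, 10, 21]
  20 vs larger child 55 at index 2, swap → [55, 46, 20, 41, 33, 45, 32, 5, 6, 10, 21]
  20 vs larger child 45 at index 5, swap → [55, 46, 45, 41, 33, 20, 32, 5, 6, 10, 21]

[55, 46, 45, 41, 33, 20, 32, 5, 6, 10, 21]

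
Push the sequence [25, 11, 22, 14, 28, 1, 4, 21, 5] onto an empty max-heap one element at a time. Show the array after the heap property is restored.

[28, 25, 22, 21, 14, 1, 4, 11, 5]

Insert 25:
  append 25 at index 0 → [25] (no swap needed)
Insert 11:
  append 11 at index 1 → [25, 11] (no swap needed)
Insert 22:
  append 22 at index 2 → [25, 11, 22] (no swap needed)
Insert 14:
  append 14 at index 3 → [25, 11, 22, 14]
  14 > parent 11 at index 1, swap → [25, 14, 22, 11]
Insert 28:
  append 28 at index 4 → [25, 14, 22, 11, 28]
  28 > parent 14 at index 1, swap → [25, 28, 22, 11, 14]
  28 > parent 25 at index 0, swap → [28, 25, 22, 11, 14]
Insert 1:
  append 1 at index 5 → [28, 25, 22, 11, 14, 1] (no swap needed)
Insert 4:
  append 4 at index 6 → [28, 25, 22, 11, 14, 1, 4] (no swap needed)
Insert 21:
  append 21 at index 7 → [28, 25, 22, 11, 14, 1, 4, 21]
  21 > parent 11 at index 3, swap → [28, 25, 22, 21, 14, 1, 4, 11]
Insert 5:
  append 5 at index 8 → [28, 25, 22, 21, 14, 1, 4, 11, 5] (no swap needed)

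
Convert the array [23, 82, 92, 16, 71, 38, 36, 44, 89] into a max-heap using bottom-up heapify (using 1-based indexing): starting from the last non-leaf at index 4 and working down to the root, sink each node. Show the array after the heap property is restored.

[92, 89, 38, 82, 71, 23, 36, 44, 16]

sift down from index 4:
  16 vs larger child 89 at index 9, swap → [23, 82, 92, 89, 71, 38, 36, 44, 16]
sift down from index 3: already satisfies heap property
sift down from index 2:
  82 vs larger child 89 at index 4, swap → [23, 89, 92, 82, 71, 38, 36, 44, 16]
sift down from index 1:
  23 vs larger child 92 at index 3, swap → [92, 89, 23, 82, 71, 38, 36, 44, 16]
  23 vs larger child 38 at index 6, swap → [92, 89, 38, 82, 71, 23, 36, 44, 16]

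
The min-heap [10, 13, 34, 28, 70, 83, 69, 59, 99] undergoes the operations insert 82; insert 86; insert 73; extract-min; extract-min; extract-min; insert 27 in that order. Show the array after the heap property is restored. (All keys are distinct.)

[27, 34, 69, 83, 59, 73, 82, 86, 99, 70]

insert 82:
  append 82 at index 9 → [10, 13, 34, 28, 70, 83, 69, 59, 99, 82] (no swap needed)
insert 86:
  append 86 at index 10 → [10, 13, 34, 28, 70, 83, 69, 59, 99, 82, 86] (no swap needed)
insert 73:
  append 73 at index 11 → [10, 13, 34, 28, 70, 83, 69, 59, 99, 82, 86, 73]
  73 < parent 83 at index 5, swap → [10, 13, 34, 28, 70, 73, 69, 59, 99, 82, 86, 83]
extract-min → returns 10:
  remove root 10; move last element 83 to root → [83, 13, 34, 28, 70, 73, 69, 59, 99, 82, 86]
  83 vs smaller child 13 at index 1, swap → [13, 83, 34, 28, 70, 73, 69, 59, 99, 82, 86]
  83 vs smaller child 28 at index 3, swap → [13, 28, 34, 83, 70, 73, 69, 59, 99, 82, 86]
  83 vs smaller child 59 at index 7, swap → [13, 28, 34, 59, 70, 73, 69, 83, 99, 82, 86]
extract-min → returns 13:
  remove root 13; move last element 86 to root → [86, 28, 34, 59, 70, 73, 69, 83, 99, 82]
  86 vs smaller child 28 at index 1, swap → [28, 86, 34, 59, 70, 73, 69, 83, 99, 82]
  86 vs smaller child 59 at index 3, swap → [28, 59, 34, 86, 70, 73, 69, 83, 99, 82]
  86 vs smaller child 83 at index 7, swap → [28, 59, 34, 83, 70, 73, 69, 86, 99, 82]
extract-min → returns 28:
  remove root 28; move last element 82 to root → [82, 59, 34, 83, 70, 73, 69, 86, 99]
  82 vs smaller child 34 at index 2, swap → [34, 59, 82, 83, 70, 73, 69, 86, 99]
  82 vs smaller child 69 at index 6, swap → [34, 59, 69, 83, 70, 73, 82, 86, 99]
insert 27:
  append 27 at index 9 → [34, 59, 69, 83, 70, 73, 82, 86, 99, 27]
  27 < parent 70 at index 4, swap → [34, 59, 69, 83, 27, 73, 82, 86, 99, 70]
  27 < parent 59 at index 1, swap → [34, 27, 69, 83, 59, 73, 82, 86, 99, 70]
  27 < parent 34 at index 0, swap → [27, 34, 69, 83, 59, 73, 82, 86, 99, 70]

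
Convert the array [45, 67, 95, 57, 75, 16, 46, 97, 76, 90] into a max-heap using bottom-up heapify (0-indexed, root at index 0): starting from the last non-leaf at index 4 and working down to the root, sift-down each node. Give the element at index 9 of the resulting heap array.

45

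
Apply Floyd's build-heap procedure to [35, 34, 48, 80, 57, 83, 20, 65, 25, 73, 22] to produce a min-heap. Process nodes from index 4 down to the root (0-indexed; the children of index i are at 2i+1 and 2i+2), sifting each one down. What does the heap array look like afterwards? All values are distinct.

[20, 22, 35, 25, 34, 83, 48, 65, 80, 73, 57]

sift down from index 4:
  57 vs smaller child 22 at index 10, swap → [35, 34, 48, 80, 22, 83, 20, 65, 25, 73, 57]
sift down from index 3:
  80 vs smaller child 25 at index 8, swap → [35, 34, 48, 25, 22, 83, 20, 65, 80, 73, 57]
sift down from index 2:
  48 vs smaller child 20 at index 6, swap → [35, 34, 20, 25, 22, 83, 48, 65, 80, 73, 57]
sift down from index 1:
  34 vs smaller child 22 at index 4, swap → [35, 22, 20, 25, 34, 83, 48, 65, 80, 73, 57]
sift down from index 0:
  35 vs smaller child 20 at index 2, swap → [20, 22, 35, 25, 34, 83, 48, 65, 80, 73, 57]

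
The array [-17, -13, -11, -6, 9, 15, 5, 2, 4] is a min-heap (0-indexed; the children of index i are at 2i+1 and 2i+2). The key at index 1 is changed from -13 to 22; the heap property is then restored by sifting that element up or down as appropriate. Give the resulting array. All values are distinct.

set index 1 from -13 to 22 → [-17, 22, -11, -6, 9, 15, 5, 2, 4]
22 vs smaller child -6 at index 3, swap → [-17, -6, -11, 22, 9, 15, 5, 2, 4]
22 vs smaller child 2 at index 7, swap → [-17, -6, -11, 2, 9, 15, 5, 22, 4]

[-17, -6, -11, 2, 9, 15, 5, 22, 4]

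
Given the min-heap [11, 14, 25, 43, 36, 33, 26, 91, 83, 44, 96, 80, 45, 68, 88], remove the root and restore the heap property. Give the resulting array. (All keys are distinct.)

remove root 11; move last element 88 to root → [88, 14, 25, 43, 36, 33, 26, 91, 83, 44, 96, 80, 45, 68]
88 vs smaller child 14 at index 1, swap → [14, 88, 25, 43, 36, 33, 26, 91, 83, 44, 96, 80, 45, 68]
88 vs smaller child 36 at index 4, swap → [14, 36, 25, 43, 88, 33, 26, 91, 83, 44, 96, 80, 45, 68]
88 vs smaller child 44 at index 9, swap → [14, 36, 25, 43, 44, 33, 26, 91, 83, 88, 96, 80, 45, 68]

[14, 36, 25, 43, 44, 33, 26, 91, 83, 88, 96, 80, 45, 68]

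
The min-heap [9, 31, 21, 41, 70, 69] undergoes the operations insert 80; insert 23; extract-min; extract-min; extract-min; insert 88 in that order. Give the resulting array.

[31, 69, 41, 80, 70, 88]

insert 80:
  append 80 at index 6 → [9, 31, 21, 41, 70, 69, 80] (no swap needed)
insert 23:
  append 23 at index 7 → [9, 31, 21, 41, 70, 69, 80, 23]
  23 < parent 41 at index 3, swap → [9, 31, 21, 23, 70, 69, 80, 41]
  23 < parent 31 at index 1, swap → [9, 23, 21, 31, 70, 69, 80, 41]
extract-min → returns 9:
  remove root 9; move last element 41 to root → [41, 23, 21, 31, 70, 69, 80]
  41 vs smaller child 21 at index 2, swap → [21, 23, 41, 31, 70, 69, 80]
extract-min → returns 21:
  remove root 21; move last element 80 to root → [80, 23, 41, 31, 70, 69]
  80 vs smaller child 23 at index 1, swap → [23, 80, 41, 31, 70, 69]
  80 vs smaller child 31 at index 3, swap → [23, 31, 41, 80, 70, 69]
extract-min → returns 23:
  remove root 23; move last element 69 to root → [69, 31, 41, 80, 70]
  69 vs smaller child 31 at index 1, swap → [31, 69, 41, 80, 70]
insert 88:
  append 88 at index 5 → [31, 69, 41, 80, 70, 88] (no swap needed)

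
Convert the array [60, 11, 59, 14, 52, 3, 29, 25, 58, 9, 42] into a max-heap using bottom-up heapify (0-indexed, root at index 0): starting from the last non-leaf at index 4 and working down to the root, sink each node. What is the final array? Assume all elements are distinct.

[60, 58, 59, 25, 52, 3, 29, 11, 14, 9, 42]

sift down from index 4: already satisfies heap property
sift down from index 3:
  14 vs larger child 58 at index 8, swap → [60, 11, 59, 58, 52, 3, 29, 25, 14, 9, 42]
sift down from index 2: already satisfies heap property
sift down from index 1:
  11 vs larger child 58 at index 3, swap → [60, 58, 59, 11, 52, 3, 29, 25, 14, 9, 42]
  11 vs larger child 25 at index 7, swap → [60, 58, 59, 25, 52, 3, 29, 11, 14, 9, 42]
sift down from index 0: already satisfies heap property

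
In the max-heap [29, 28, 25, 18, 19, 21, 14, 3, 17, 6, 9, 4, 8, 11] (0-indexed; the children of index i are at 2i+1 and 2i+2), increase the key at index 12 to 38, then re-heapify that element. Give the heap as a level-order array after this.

set index 12 from 8 to 38 → [29, 28, 25, 18, 19, 21, 14, 3, 17, 6, 9, 4, 38, 11]
38 > parent 21 at index 5, swap → [29, 28, 25, 18, 19, 38, 14, 3, 17, 6, 9, 4, 21, 11]
38 > parent 25 at index 2, swap → [29, 28, 38, 18, 19, 25, 14, 3, 17, 6, 9, 4, 21, 11]
38 > parent 29 at index 0, swap → [38, 28, 29, 18, 19, 25, 14, 3, 17, 6, 9, 4, 21, 11]

[38, 28, 29, 18, 19, 25, 14, 3, 17, 6, 9, 4, 21, 11]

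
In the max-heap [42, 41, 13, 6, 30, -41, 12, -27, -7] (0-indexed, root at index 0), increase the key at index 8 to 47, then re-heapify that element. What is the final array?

set index 8 from -7 to 47 → [42, 41, 13, 6, 30, -41, 12, -27, 47]
47 > parent 6 at index 3, swap → [42, 41, 13, 47, 30, -41, 12, -27, 6]
47 > parent 41 at index 1, swap → [42, 47, 13, 41, 30, -41, 12, -27, 6]
47 > parent 42 at index 0, swap → [47, 42, 13, 41, 30, -41, 12, -27, 6]

[47, 42, 13, 41, 30, -41, 12, -27, 6]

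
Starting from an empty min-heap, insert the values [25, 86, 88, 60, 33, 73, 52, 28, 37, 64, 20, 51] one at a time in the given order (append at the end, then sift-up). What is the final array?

Insert 25:
  append 25 at index 0 → [25] (no swap needed)
Insert 86:
  append 86 at index 1 → [25, 86] (no swap needed)
Insert 88:
  append 88 at index 2 → [25, 86, 88] (no swap needed)
Insert 60:
  append 60 at index 3 → [25, 86, 88, 60]
  60 < parent 86 at index 1, swap → [25, 60, 88, 86]
Insert 33:
  append 33 at index 4 → [25, 60, 88, 86, 33]
  33 < parent 60 at index 1, swap → [25, 33, 88, 86, 60]
Insert 73:
  append 73 at index 5 → [25, 33, 88, 86, 60, 73]
  73 < parent 88 at index 2, swap → [25, 33, 73, 86, 60, 88]
Insert 52:
  append 52 at index 6 → [25, 33, 73, 86, 60, 88, 52]
  52 < parent 73 at index 2, swap → [25, 33, 52, 86, 60, 88, 73]
Insert 28:
  append 28 at index 7 → [25, 33, 52, 86, 60, 88, 73, 28]
  28 < parent 86 at index 3, swap → [25, 33, 52, 28, 60, 88, 73, 86]
  28 < parent 33 at index 1, swap → [25, 28, 52, 33, 60, 88, 73, 86]
Insert 37:
  append 37 at index 8 → [25, 28, 52, 33, 60, 88, 73, 86, 37] (no swap needed)
Insert 64:
  append 64 at index 9 → [25, 28, 52, 33, 60, 88, 73, 86, 37, 64] (no swap needed)
Insert 20:
  append 20 at index 10 → [25, 28, 52, 33, 60, 88, 73, 86, 37, 64, 20]
  20 < parent 60 at index 4, swap → [25, 28, 52, 33, 20, 88, 73, 86, 37, 64, 60]
  20 < parent 28 at index 1, swap → [25, 20, 52, 33, 28, 88, 73, 86, 37, 64, 60]
  20 < parent 25 at index 0, swap → [20, 25, 52, 33, 28, 88, 73, 86, 37, 64, 60]
Insert 51:
  append 51 at index 11 → [20, 25, 52, 33, 28, 88, 73, 86, 37, 64, 60, 51]
  51 < parent 88 at index 5, swap → [20, 25, 52, 33, 28, 51, 73, 86, 37, 64, 60, 88]
  51 < parent 52 at index 2, swap → [20, 25, 51, 33, 28, 52, 73, 86, 37, 64, 60, 88]

[20, 25, 51, 33, 28, 52, 73, 86, 37, 64, 60, 88]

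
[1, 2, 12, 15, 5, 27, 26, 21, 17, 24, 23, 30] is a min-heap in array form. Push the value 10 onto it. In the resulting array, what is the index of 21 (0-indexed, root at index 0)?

append 10 at index 12 → [1, 2, 12, 15, 5, 27, 26, 21, 17, 24, 23, 30, 10]
10 < parent 27 at index 5, swap → [1, 2, 12, 15, 5, 10, 26, 21, 17, 24, 23, 30, 27]
10 < parent 12 at index 2, swap → [1, 2, 10, 15, 5, 12, 26, 21, 17, 24, 23, 30, 27]
resulting array: [1, 2, 10, 15, 5, 12, 26, 21, 17, 24, 23, 30, 27]

7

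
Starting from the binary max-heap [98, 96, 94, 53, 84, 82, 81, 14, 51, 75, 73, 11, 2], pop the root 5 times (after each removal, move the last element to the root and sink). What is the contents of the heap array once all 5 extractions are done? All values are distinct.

extract-max #1 returns 98:
  remove root 98; move last element 2 to root → [2, 96, 94, 53, 84, 82, 81, 14, 51, 75, 73, 11]
  2 vs larger child 96 at index 1, swap → [96, 2, 94, 53, 84, 82, 81, 14, 51, 75, 73, 11]
  2 vs larger child 84 at index 4, swap → [96, 84, 94, 53, 2, 82, 81, 14, 51, 75, 73, 11]
  2 vs larger child 75 at index 9, swap → [96, 84, 94, 53, 75, 82, 81, 14, 51, 2, 73, 11]
extract-max #2 returns 96:
  remove root 96; move last element 11 to root → [11, 84, 94, 53, 75, 82, 81, 14, 51, 2, 73]
  11 vs larger child 94 at index 2, swap → [94, 84, 11, 53, 75, 82, 81, 14, 51, 2, 73]
  11 vs larger child 82 at index 5, swap → [94, 84, 82, 53, 75, 11, 81, 14, 51, 2, 73]
extract-max #3 returns 94:
  remove root 94; move last element 73 to root → [73, 84, 82, 53, 75, 11, 81, 14, 51, 2]
  73 vs larger child 84 at index 1, swap → [84, 73, 82, 53, 75, 11, 81, 14, 51, 2]
  73 vs larger child 75 at index 4, swap → [84, 75, 82, 53, 73, 11, 81, 14, 51, 2]
extract-max #4 returns 84:
  remove root 84; move last element 2 to root → [2, 75, 82, 53, 73, 11, 81, 14, 51]
  2 vs larger child 82 at index 2, swap → [82, 75, 2, 53, 73, 11, 81, 14, 51]
  2 vs larger child 81 at index 6, swap → [82, 75, 81, 53, 73, 11, 2, 14, 51]
extract-max #5 returns 82:
  remove root 82; move last element 51 to root → [51, 75, 81, 53, 73, 11, 2, 14]
  51 vs larger child 81 at index 2, swap → [81, 75, 51, 53, 73, 11, 2, 14]

[81, 75, 51, 53, 73, 11, 2, 14]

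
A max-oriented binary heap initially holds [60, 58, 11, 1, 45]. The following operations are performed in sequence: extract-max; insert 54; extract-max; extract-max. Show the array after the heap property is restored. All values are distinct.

[45, 1, 11]

extract-max → returns 60:
  remove root 60; move last element 45 to root → [45, 58, 11, 1]
  45 vs larger child 58 at index 1, swap → [58, 45, 11, 1]
insert 54:
  append 54 at index 4 → [58, 45, 11, 1, 54]
  54 > parent 45 at index 1, swap → [58, 54, 11, 1, 45]
extract-max → returns 58:
  remove root 58; move last element 45 to root → [45, 54, 11, 1]
  45 vs larger child 54 at index 1, swap → [54, 45, 11, 1]
extract-max → returns 54:
  remove root 54; move last element 1 to root → [1, 45, 11]
  1 vs larger child 45 at index 1, swap → [45, 1, 11]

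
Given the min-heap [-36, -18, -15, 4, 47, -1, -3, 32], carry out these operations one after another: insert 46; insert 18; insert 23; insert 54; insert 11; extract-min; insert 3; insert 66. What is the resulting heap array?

[-18, 4, -15, 11, 18, -1, -3, 32, 46, 47, 23, 54, 3, 66]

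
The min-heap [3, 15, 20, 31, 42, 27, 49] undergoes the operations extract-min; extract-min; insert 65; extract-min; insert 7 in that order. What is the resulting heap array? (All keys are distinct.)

[7, 31, 27, 49, 42, 65]

extract-min → returns 3:
  remove root 3; move last element 49 to root → [49, 15, 20, 31, 42, 27]
  49 vs smaller child 15 at index 1, swap → [15, 49, 20, 31, 42, 27]
  49 vs smaller child 31 at index 3, swap → [15, 31, 20, 49, 42, 27]
extract-min → returns 15:
  remove root 15; move last element 27 to root → [27, 31, 20, 49, 42]
  27 vs smaller child 20 at index 2, swap → [20, 31, 27, 49, 42]
insert 65:
  append 65 at index 5 → [20, 31, 27, 49, 42, 65] (no swap needed)
extract-min → returns 20:
  remove root 20; move last element 65 to root → [65, 31, 27, 49, 42]
  65 vs smaller child 27 at index 2, swap → [27, 31, 65, 49, 42]
insert 7:
  append 7 at index 5 → [27, 31, 65, 49, 42, 7]
  7 < parent 65 at index 2, swap → [27, 31, 7, 49, 42, 65]
  7 < parent 27 at index 0, swap → [7, 31, 27, 49, 42, 65]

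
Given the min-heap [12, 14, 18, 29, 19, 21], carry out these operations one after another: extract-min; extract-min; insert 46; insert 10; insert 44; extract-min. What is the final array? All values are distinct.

[18, 19, 21, 29, 46, 44]

extract-min → returns 12:
  remove root 12; move last element 21 to root → [21, 14, 18, 29, 19]
  21 vs smaller child 14 at index 1, swap → [14, 21, 18, 29, 19]
  21 vs smaller child 19 at index 4, swap → [14, 19, 18, 29, 21]
extract-min → returns 14:
  remove root 14; move last element 21 to root → [21, 19, 18, 29]
  21 vs smaller child 18 at index 2, swap → [18, 19, 21, 29]
insert 46:
  append 46 at index 4 → [18, 19, 21, 29, 46] (no swap needed)
insert 10:
  append 10 at index 5 → [18, 19, 21, 29, 46, 10]
  10 < parent 21 at index 2, swap → [18, 19, 10, 29, 46, 21]
  10 < parent 18 at index 0, swap → [10, 19, 18, 29, 46, 21]
insert 44:
  append 44 at index 6 → [10, 19, 18, 29, 46, 21, 44] (no swap needed)
extract-min → returns 10:
  remove root 10; move last element 44 to root → [44, 19, 18, 29, 46, 21]
  44 vs smaller child 18 at index 2, swap → [18, 19, 44, 29, 46, 21]
  44 vs only child 21 at index 5, swap → [18, 19, 21, 29, 46, 44]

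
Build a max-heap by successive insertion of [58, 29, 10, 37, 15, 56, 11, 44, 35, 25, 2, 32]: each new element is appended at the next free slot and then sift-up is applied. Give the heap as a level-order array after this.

Insert 58:
  append 58 at index 0 → [58] (no swap needed)
Insert 29:
  append 29 at index 1 → [58, 29] (no swap needed)
Insert 10:
  append 10 at index 2 → [58, 29, 10] (no swap needed)
Insert 37:
  append 37 at index 3 → [58, 29, 10, 37]
  37 > parent 29 at index 1, swap → [58, 37, 10, 29]
Insert 15:
  append 15 at index 4 → [58, 37, 10, 29, 15] (no swap needed)
Insert 56:
  append 56 at index 5 → [58, 37, 10, 29, 15, 56]
  56 > parent 10 at index 2, swap → [58, 37, 56, 29, 15, 10]
Insert 11:
  append 11 at index 6 → [58, 37, 56, 29, 15, 10, 11] (no swap needed)
Insert 44:
  append 44 at index 7 → [58, 37, 56, 29, 15, 10, 11, 44]
  44 > parent 29 at index 3, swap → [58, 37, 56, 44, 15, 10, 11, 29]
  44 > parent 37 at index 1, swap → [58, 44, 56, 37, 15, 10, 11, 29]
Insert 35:
  append 35 at index 8 → [58, 44, 56, 37, 15, 10, 11, 29, 35] (no swap needed)
Insert 25:
  append 25 at index 9 → [58, 44, 56, 37, 15, 10, 11, 29, 35, 25]
  25 > parent 15 at index 4, swap → [58, 44, 56, 37, 25, 10, 11, 29, 35, 15]
Insert 2:
  append 2 at index 10 → [58, 44, 56, 37, 25, 10, 11, 29, 35, 15, 2] (no swap needed)
Insert 32:
  append 32 at index 11 → [58, 44, 56, 37, 25, 10, 11, 29, 35, 15, 2, 32]
  32 > parent 10 at index 5, swap → [58, 44, 56, 37, 25, 32, 11, 29, 35, 15, 2, 10]

[58, 44, 56, 37, 25, 32, 11, 29, 35, 15, 2, 10]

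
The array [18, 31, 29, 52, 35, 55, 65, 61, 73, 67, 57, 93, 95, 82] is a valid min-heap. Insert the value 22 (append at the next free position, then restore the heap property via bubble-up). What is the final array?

append 22 at index 14 → [18, 31, 29, 52, 35, 55, 65, 61, 73, 67, 57, 93, 95, 82, 22]
22 < parent 65 at index 6, swap → [18, 31, 29, 52, 35, 55, 22, 61, 73, 67, 57, 93, 95, 82, 65]
22 < parent 29 at index 2, swap → [18, 31, 22, 52, 35, 55, 29, 61, 73, 67, 57, 93, 95, 82, 65]

[18, 31, 22, 52, 35, 55, 29, 61, 73, 67, 57, 93, 95, 82, 65]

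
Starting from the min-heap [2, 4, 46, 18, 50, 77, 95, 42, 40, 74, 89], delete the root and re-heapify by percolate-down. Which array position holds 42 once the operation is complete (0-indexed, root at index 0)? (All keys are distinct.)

7

remove root 2; move last element 89 to root → [89, 4, 46, 18, 50, 77, 95, 42, 40, 74]
89 vs smaller child 4 at index 1, swap → [4, 89, 46, 18, 50, 77, 95, 42, 40, 74]
89 vs smaller child 18 at index 3, swap → [4, 18, 46, 89, 50, 77, 95, 42, 40, 74]
89 vs smaller child 40 at index 8, swap → [4, 18, 46, 40, 50, 77, 95, 42, 89, 74]
resulting array: [4, 18, 46, 40, 50, 77, 95, 42, 89, 74]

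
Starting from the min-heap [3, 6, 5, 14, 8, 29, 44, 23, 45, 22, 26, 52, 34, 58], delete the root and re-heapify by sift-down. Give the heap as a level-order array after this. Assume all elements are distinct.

remove root 3; move last element 58 to root → [58, 6, 5, 14, 8, 29, 44, 23, 45, 22, 26, 52, 34]
58 vs smaller child 5 at index 2, swap → [5, 6, 58, 14, 8, 29, 44, 23, 45, 22, 26, 52, 34]
58 vs smaller child 29 at index 5, swap → [5, 6, 29, 14, 8, 58, 44, 23, 45, 22, 26, 52, 34]
58 vs smaller child 34 at index 12, swap → [5, 6, 29, 14, 8, 34, 44, 23, 45, 22, 26, 52, 58]

[5, 6, 29, 14, 8, 34, 44, 23, 45, 22, 26, 52, 58]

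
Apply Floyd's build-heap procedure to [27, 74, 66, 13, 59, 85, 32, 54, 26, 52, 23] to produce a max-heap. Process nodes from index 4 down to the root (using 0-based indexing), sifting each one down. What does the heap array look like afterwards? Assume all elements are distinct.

sift down from index 4: already satisfies heap property
sift down from index 3:
  13 vs larger child 54 at index 7, swap → [27, 74, 66, 54, 59, 85, 32, 13, 26, 52, 23]
sift down from index 2:
  66 vs larger child 85 at index 5, swap → [27, 74, 85, 54, 59, 66, 32, 13, 26, 52, 23]
sift down from index 1: already satisfies heap property
sift down from index 0:
  27 vs larger child 85 at index 2, swap → [85, 74, 27, 54, 59, 66, 32, 13, 26, 52, 23]
  27 vs larger child 66 at index 5, swap → [85, 74, 66, 54, 59, 27, 32, 13, 26, 52, 23]

[85, 74, 66, 54, 59, 27, 32, 13, 26, 52, 23]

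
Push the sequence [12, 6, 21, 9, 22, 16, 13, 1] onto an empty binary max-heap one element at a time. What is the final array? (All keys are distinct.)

[22, 21, 16, 6, 9, 12, 13, 1]

Insert 12:
  append 12 at index 0 → [12] (no swap needed)
Insert 6:
  append 6 at index 1 → [12, 6] (no swap needed)
Insert 21:
  append 21 at index 2 → [12, 6, 21]
  21 > parent 12 at index 0, swap → [21, 6, 12]
Insert 9:
  append 9 at index 3 → [21, 6, 12, 9]
  9 > parent 6 at index 1, swap → [21, 9, 12, 6]
Insert 22:
  append 22 at index 4 → [21, 9, 12, 6, 22]
  22 > parent 9 at index 1, swap → [21, 22, 12, 6, 9]
  22 > parent 21 at index 0, swap → [22, 21, 12, 6, 9]
Insert 16:
  append 16 at index 5 → [22, 21, 12, 6, 9, 16]
  16 > parent 12 at index 2, swap → [22, 21, 16, 6, 9, 12]
Insert 13:
  append 13 at index 6 → [22, 21, 16, 6, 9, 12, 13] (no swap needed)
Insert 1:
  append 1 at index 7 → [22, 21, 16, 6, 9, 12, 13, 1] (no swap needed)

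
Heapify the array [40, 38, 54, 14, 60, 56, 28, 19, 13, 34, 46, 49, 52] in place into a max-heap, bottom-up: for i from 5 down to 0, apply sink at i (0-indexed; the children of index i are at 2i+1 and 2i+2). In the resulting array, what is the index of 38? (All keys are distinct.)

10

sift down from index 5: already satisfies heap property
sift down from index 4: already satisfies heap property
sift down from index 3:
  14 vs larger child 19 at index 7, swap → [40, 38, 54, 19, 60, 56, 28, 14, 13, 34, 46, 49, 52]
sift down from index 2:
  54 vs larger child 56 at index 5, swap → [40, 38, 56, 19, 60, 54, 28, 14, 13, 34, 46, 49, 52]
sift down from index 1:
  38 vs larger child 60 at index 4, swap → [40, 60, 56, 19, 38, 54, 28, 14, 13, 34, 46, 49, 52]
  38 vs larger child 46 at index 10, swap → [40, 60, 56, 19, 46, 54, 28, 14, 13, 34, 38, 49, 52]
sift down from index 0:
  40 vs larger child 60 at index 1, swap → [60, 40, 56, 19, 46, 54, 28, 14, 13, 34, 38, 49, 52]
  40 vs larger child 46 at index 4, swap → [60, 46, 56, 19, 40, 54, 28, 14, 13, 34, 38, 49, 52]
resulting array: [60, 46, 56, 19, 40, 54, 28, 14, 13, 34, 38, 49, 52]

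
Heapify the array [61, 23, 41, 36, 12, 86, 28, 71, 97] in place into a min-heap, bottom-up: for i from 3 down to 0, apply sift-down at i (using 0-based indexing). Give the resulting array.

[12, 23, 28, 36, 61, 86, 41, 71, 97]

sift down from index 3: already satisfies heap property
sift down from index 2:
  41 vs smaller child 28 at index 6, swap → [61, 23, 28, 36, 12, 86, 41, 71, 97]
sift down from index 1:
  23 vs smaller child 12 at index 4, swap → [61, 12, 28, 36, 23, 86, 41, 71, 97]
sift down from index 0:
  61 vs smaller child 12 at index 1, swap → [12, 61, 28, 36, 23, 86, 41, 71, 97]
  61 vs smaller child 23 at index 4, swap → [12, 23, 28, 36, 61, 86, 41, 71, 97]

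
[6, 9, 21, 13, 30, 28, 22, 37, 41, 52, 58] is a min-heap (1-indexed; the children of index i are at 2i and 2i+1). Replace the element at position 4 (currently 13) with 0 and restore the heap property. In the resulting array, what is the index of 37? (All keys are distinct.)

set index 4 from 13 to 0 → [6, 9, 21, 0, 30, 28, 22, 37, 41, 52, 58]
0 < parent 9 at index 2, swap → [6, 0, 21, 9, 30, 28, 22, 37, 41, 52, 58]
0 < parent 6 at index 1, swap → [0, 6, 21, 9, 30, 28, 22, 37, 41, 52, 58]
resulting array: [0, 6, 21, 9, 30, 28, 22, 37, 41, 52, 58]

8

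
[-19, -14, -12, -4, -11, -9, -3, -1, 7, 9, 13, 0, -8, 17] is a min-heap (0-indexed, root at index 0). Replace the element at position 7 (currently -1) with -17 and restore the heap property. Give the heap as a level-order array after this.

[-19, -17, -12, -14, -11, -9, -3, -4, 7, 9, 13, 0, -8, 17]

set index 7 from -1 to -17 → [-19, -14, -12, -4, -11, -9, -3, -17, 7, 9, 13, 0, -8, 17]
-17 < parent -4 at index 3, swap → [-19, -14, -12, -17, -11, -9, -3, -4, 7, 9, 13, 0, -8, 17]
-17 < parent -14 at index 1, swap → [-19, -17, -12, -14, -11, -9, -3, -4, 7, 9, 13, 0, -8, 17]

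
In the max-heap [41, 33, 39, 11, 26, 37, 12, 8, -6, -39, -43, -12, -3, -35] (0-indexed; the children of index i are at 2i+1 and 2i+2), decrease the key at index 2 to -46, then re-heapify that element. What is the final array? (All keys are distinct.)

[41, 33, 37, 11, 26, -3, 12, 8, -6, -39, -43, -12, -46, -35]

set index 2 from 39 to -46 → [41, 33, -46, 11, 26, 37, 12, 8, -6, -39, -43, -12, -3, -35]
-46 vs larger child 37 at index 5, swap → [41, 33, 37, 11, 26, -46, 12, 8, -6, -39, -43, -12, -3, -35]
-46 vs larger child -3 at index 12, swap → [41, 33, 37, 11, 26, -3, 12, 8, -6, -39, -43, -12, -46, -35]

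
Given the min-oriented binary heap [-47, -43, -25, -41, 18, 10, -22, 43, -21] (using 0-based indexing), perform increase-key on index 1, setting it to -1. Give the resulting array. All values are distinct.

[-47, -41, -25, -21, 18, 10, -22, 43, -1]

set index 1 from -43 to -1 → [-47, -1, -25, -41, 18, 10, -22, 43, -21]
-1 vs smaller child -41 at index 3, swap → [-47, -41, -25, -1, 18, 10, -22, 43, -21]
-1 vs smaller child -21 at index 8, swap → [-47, -41, -25, -21, 18, 10, -22, 43, -1]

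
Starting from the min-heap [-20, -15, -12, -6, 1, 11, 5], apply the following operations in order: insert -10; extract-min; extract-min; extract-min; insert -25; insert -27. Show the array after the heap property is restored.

insert -10:
  append -10 at index 7 → [-20, -15, -12, -6, 1, 11, 5, -10]
  -10 < parent -6 at index 3, swap → [-20, -15, -12, -10, 1, 11, 5, -6]
extract-min → returns -20:
  remove root -20; move last element -6 to root → [-6, -15, -12, -10, 1, 11, 5]
  -6 vs smaller child -15 at index 1, swap → [-15, -6, -12, -10, 1, 11, 5]
  -6 vs smaller child -10 at index 3, swap → [-15, -10, -12, -6, 1, 11, 5]
extract-min → returns -15:
  remove root -15; move last element 5 to root → [5, -10, -12, -6, 1, 11]
  5 vs smaller child -12 at index 2, swap → [-12, -10, 5, -6, 1, 11]
extract-min → returns -12:
  remove root -12; move last element 11 to root → [11, -10, 5, -6, 1]
  11 vs smaller child -10 at index 1, swap → [-10, 11, 5, -6, 1]
  11 vs smaller child -6 at index 3, swap → [-10, -6, 5, 11, 1]
insert -25:
  append -25 at index 5 → [-10, -6, 5, 11, 1, -25]
  -25 < parent 5 at index 2, swap → [-10, -6, -25, 11, 1, 5]
  -25 < parent -10 at index 0, swap → [-25, -6, -10, 11, 1, 5]
insert -27:
  append -27 at index 6 → [-25, -6, -10, 11, 1, 5, -27]
  -27 < parent -10 at index 2, swap → [-25, -6, -27, 11, 1, 5, -10]
  -27 < parent -25 at index 0, swap → [-27, -6, -25, 11, 1, 5, -10]

[-27, -6, -25, 11, 1, 5, -10]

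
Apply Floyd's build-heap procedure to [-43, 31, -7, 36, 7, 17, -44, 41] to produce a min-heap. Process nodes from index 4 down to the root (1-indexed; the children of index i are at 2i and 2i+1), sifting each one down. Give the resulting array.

sift down from index 4: already satisfies heap property
sift down from index 3:
  -7 vs smaller child -44 at index 7, swap → [-43, 31, -44, 36, 7, 17, -7, 41]
sift down from index 2:
  31 vs smaller child 7 at index 5, swap → [-43, 7, -44, 36, 31, 17, -7, 41]
sift down from index 1:
  -43 vs smaller child -44 at index 3, swap → [-44, 7, -43, 36, 31, 17, -7, 41]

[-44, 7, -43, 36, 31, 17, -7, 41]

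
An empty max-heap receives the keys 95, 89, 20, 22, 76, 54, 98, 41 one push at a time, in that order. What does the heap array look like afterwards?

Insert 95:
  append 95 at index 0 → [95] (no swap needed)
Insert 89:
  append 89 at index 1 → [95, 89] (no swap needed)
Insert 20:
  append 20 at index 2 → [95, 89, 20] (no swap needed)
Insert 22:
  append 22 at index 3 → [95, 89, 20, 22] (no swap needed)
Insert 76:
  append 76 at index 4 → [95, 89, 20, 22, 76] (no swap needed)
Insert 54:
  append 54 at index 5 → [95, 89, 20, 22, 76, 54]
  54 > parent 20 at index 2, swap → [95, 89, 54, 22, 76, 20]
Insert 98:
  append 98 at index 6 → [95, 89, 54, 22, 76, 20, 98]
  98 > parent 54 at index 2, swap → [95, 89, 98, 22, 76, 20, 54]
  98 > parent 95 at index 0, swap → [98, 89, 95, 22, 76, 20, 54]
Insert 41:
  append 41 at index 7 → [98, 89, 95, 22, 76, 20, 54, 41]
  41 > parent 22 at index 3, swap → [98, 89, 95, 41, 76, 20, 54, 22]

[98, 89, 95, 41, 76, 20, 54, 22]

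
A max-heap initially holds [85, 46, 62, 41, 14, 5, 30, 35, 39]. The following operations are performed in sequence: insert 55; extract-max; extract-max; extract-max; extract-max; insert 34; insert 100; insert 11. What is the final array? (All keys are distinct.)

[100, 41, 34, 39, 14, 5, 30, 35, 11]

insert 55:
  append 55 at index 9 → [85, 46, 62, 41, 14, 5, 30, 35, 39, 55]
  55 > parent 14 at index 4, swap → [85, 46, 62, 41, 55, 5, 30, 35, 39, 14]
  55 > parent 46 at index 1, swap → [85, 55, 62, 41, 46, 5, 30, 35, 39, 14]
extract-max → returns 85:
  remove root 85; move last element 14 to root → [14, 55, 62, 41, 46, 5, 30, 35, 39]
  14 vs larger child 62 at index 2, swap → [62, 55, 14, 41, 46, 5, 30, 35, 39]
  14 vs larger child 30 at index 6, swap → [62, 55, 30, 41, 46, 5, 14, 35, 39]
extract-max → returns 62:
  remove root 62; move last element 39 to root → [39, 55, 30, 41, 46, 5, 14, 35]
  39 vs larger child 55 at index 1, swap → [55, 39, 30, 41, 46, 5, 14, 35]
  39 vs larger child 46 at index 4, swap → [55, 46, 30, 41, 39, 5, 14, 35]
extract-max → returns 55:
  remove root 55; move last element 35 to root → [35, 46, 30, 41, 39, 5, 14]
  35 vs larger child 46 at index 1, swap → [46, 35, 30, 41, 39, 5, 14]
  35 vs larger child 41 at index 3, swap → [46, 41, 30, 35, 39, 5, 14]
extract-max → returns 46:
  remove root 46; move last element 14 to root → [14, 41, 30, 35, 39, 5]
  14 vs larger child 41 at index 1, swap → [41, 14, 30, 35, 39, 5]
  14 vs larger child 39 at index 4, swap → [41, 39, 30, 35, 14, 5]
insert 34:
  append 34 at index 6 → [41, 39, 30, 35, 14, 5, 34]
  34 > parent 30 at index 2, swap → [41, 39, 34, 35, 14, 5, 30]
insert 100:
  append 100 at index 7 → [41, 39, 34, 35, 14, 5, 30, 100]
  100 > parent 35 at index 3, swap → [41, 39, 34, 100, 14, 5, 30, 35]
  100 > parent 39 at index 1, swap → [41, 100, 34, 39, 14, 5, 30, 35]
  100 > parent 41 at index 0, swap → [100, 41, 34, 39, 14, 5, 30, 35]
insert 11:
  append 11 at index 8 → [100, 41, 34, 39, 14, 5, 30, 35, 11] (no swap needed)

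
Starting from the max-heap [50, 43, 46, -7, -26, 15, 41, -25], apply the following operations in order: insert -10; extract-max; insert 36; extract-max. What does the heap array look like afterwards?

[43, 36, 41, -7, -26, 15, -10, -25]

insert -10:
  append -10 at index 8 → [50, 43, 46, -7, -26, 15, 41, -25, -10] (no swap needed)
extract-max → returns 50:
  remove root 50; move last element -10 to root → [-10, 43, 46, -7, -26, 15, 41, -25]
  -10 vs larger child 46 at index 2, swap → [46, 43, -10, -7, -26, 15, 41, -25]
  -10 vs larger child 41 at index 6, swap → [46, 43, 41, -7, -26, 15, -10, -25]
insert 36:
  append 36 at index 8 → [46, 43, 41, -7, -26, 15, -10, -25, 36]
  36 > parent -7 at index 3, swap → [46, 43, 41, 36, -26, 15, -10, -25, -7]
extract-max → returns 46:
  remove root 46; move last element -7 to root → [-7, 43, 41, 36, -26, 15, -10, -25]
  -7 vs larger child 43 at index 1, swap → [43, -7, 41, 36, -26, 15, -10, -25]
  -7 vs larger child 36 at index 3, swap → [43, 36, 41, -7, -26, 15, -10, -25]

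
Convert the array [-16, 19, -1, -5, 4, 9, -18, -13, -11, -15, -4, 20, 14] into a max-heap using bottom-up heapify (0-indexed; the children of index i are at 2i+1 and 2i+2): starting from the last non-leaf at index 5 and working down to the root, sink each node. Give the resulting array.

sift down from index 5:
  9 vs larger child 20 at index 11, swap → [-16, 19, -1, -5, 4, 20, -18, -13, -11, -15, -4, 9, 14]
sift down from index 4: already satisfies heap property
sift down from index 3: already satisfies heap property
sift down from index 2:
  -1 vs larger child 20 at index 5, swap → [-16, 19, 20, -5, 4, -1, -18, -13, -11, -15, -4, 9, 14]
  -1 vs larger child 14 at index 12, swap → [-16, 19, 20, -5, 4, 14, -18, -13, -11, -15, -4, 9, -1]
sift down from index 1: already satisfies heap property
sift down from index 0:
  -16 vs larger child 20 at index 2, swap → [20, 19, -16, -5, 4, 14, -18, -13, -11, -15, -4, 9, -1]
  -16 vs larger child 14 at index 5, swap → [20, 19, 14, -5, 4, -16, -18, -13, -11, -15, -4, 9, -1]
  -16 vs larger child 9 at index 11, swap → [20, 19, 14, -5, 4, 9, -18, -13, -11, -15, -4, -16, -1]

[20, 19, 14, -5, 4, 9, -18, -13, -11, -15, -4, -16, -1]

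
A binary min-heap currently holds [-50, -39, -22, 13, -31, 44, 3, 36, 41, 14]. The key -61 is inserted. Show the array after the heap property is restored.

append -61 at index 10 → [-50, -39, -22, 13, -31, 44, 3, 36, 41, 14, -61]
-61 < parent -31 at index 4, swap → [-50, -39, -22, 13, -61, 44, 3, 36, 41, 14, -31]
-61 < parent -39 at index 1, swap → [-50, -61, -22, 13, -39, 44, 3, 36, 41, 14, -31]
-61 < parent -50 at index 0, swap → [-61, -50, -22, 13, -39, 44, 3, 36, 41, 14, -31]

[-61, -50, -22, 13, -39, 44, 3, 36, 41, 14, -31]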